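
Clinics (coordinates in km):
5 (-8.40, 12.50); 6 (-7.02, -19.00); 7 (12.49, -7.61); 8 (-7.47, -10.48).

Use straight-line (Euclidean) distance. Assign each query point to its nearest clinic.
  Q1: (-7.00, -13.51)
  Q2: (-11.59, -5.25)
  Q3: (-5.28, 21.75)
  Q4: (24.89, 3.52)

Q1 at (-7.00, -13.51):
  5: √((-1.40)² + (26.01)²) = √(1.9600 + 676.5201) = 26.05 km
  6: √((-0.02)² + (-5.49)²) = √(0.0004 + 30.1401) = 5.49 km
  7: √((19.49)² + (5.90)²) = √(379.8601 + 34.8100) = 20.36 km
  8: √((-0.47)² + (3.03)²) = √(0.2209 + 9.1809) = 3.07 km
  → nearest: 8 (3.07 km)
Q2 at (-11.59, -5.25):
  5: √((3.19)² + (17.75)²) = √(10.1761 + 315.0625) = 18.03 km
  6: √((4.57)² + (-13.75)²) = √(20.8849 + 189.0625) = 14.49 km
  7: √((24.08)² + (-2.36)²) = √(579.8464 + 5.5696) = 24.20 km
  8: √((4.12)² + (-5.23)²) = √(16.9744 + 27.3529) = 6.66 km
  → nearest: 8 (6.66 km)
Q3 at (-5.28, 21.75):
  5: √((-3.12)² + (-9.25)²) = √(9.7344 + 85.5625) = 9.76 km
  6: √((-1.74)² + (-40.75)²) = √(3.0276 + 1660.5625) = 40.79 km
  7: √((17.77)² + (-29.36)²) = √(315.7729 + 862.0096) = 34.32 km
  8: √((-2.19)² + (-32.23)²) = √(4.7961 + 1038.7729) = 32.30 km
  → nearest: 5 (9.76 km)
Q4 at (24.89, 3.52):
  5: √((-33.29)² + (8.98)²) = √(1108.2241 + 80.6404) = 34.48 km
  6: √((-31.91)² + (-22.52)²) = √(1018.2481 + 507.1504) = 39.06 km
  7: √((-12.40)² + (-11.13)²) = √(153.7600 + 123.8769) = 16.66 km
  8: √((-32.36)² + (-14.00)²) = √(1047.1696 + 196.0000) = 35.26 km
  → nearest: 7 (16.66 km)

Q1→8; Q2→8; Q3→5; Q4→7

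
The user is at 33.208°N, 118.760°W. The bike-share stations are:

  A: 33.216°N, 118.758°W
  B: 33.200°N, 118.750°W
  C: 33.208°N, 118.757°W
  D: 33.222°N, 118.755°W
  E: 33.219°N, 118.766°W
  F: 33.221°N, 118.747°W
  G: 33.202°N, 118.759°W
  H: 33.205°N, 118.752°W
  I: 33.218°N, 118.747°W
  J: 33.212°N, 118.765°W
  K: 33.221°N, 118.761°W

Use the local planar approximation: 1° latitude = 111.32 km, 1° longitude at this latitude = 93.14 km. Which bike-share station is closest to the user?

Distances from 33.208°N, 118.760°W:
A: 0.910 km
B: 1.289 km
C: 0.279 km
D: 1.627 km
E: 1.346 km
F: 1.887 km
G: 0.674 km
H: 0.817 km
I: 1.645 km
J: 0.644 km
K: 1.450 km
Minimum: C at 0.279 km.

C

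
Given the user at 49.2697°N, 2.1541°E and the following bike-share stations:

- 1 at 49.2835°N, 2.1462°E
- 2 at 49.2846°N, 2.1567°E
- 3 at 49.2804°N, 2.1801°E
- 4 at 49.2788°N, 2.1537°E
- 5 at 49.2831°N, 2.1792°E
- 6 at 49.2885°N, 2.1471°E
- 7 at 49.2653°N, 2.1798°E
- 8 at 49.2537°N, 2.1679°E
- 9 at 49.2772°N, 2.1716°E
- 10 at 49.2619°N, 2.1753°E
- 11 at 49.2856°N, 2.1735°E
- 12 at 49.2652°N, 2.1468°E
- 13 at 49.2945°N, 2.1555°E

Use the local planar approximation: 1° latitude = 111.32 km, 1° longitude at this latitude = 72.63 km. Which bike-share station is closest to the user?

12

Distances from 49.2697°N, 2.1541°E:
1: √((0.0138·111.32)² + (-0.0079·72.63)²) = √(2.359960 + 0.329220) = 1.6399 km
2: √((0.0149·111.32)² + (0.0026·72.63)²) = √(2.751180 + 0.035660) = 1.6694 km
3: √((0.0107·111.32)² + (0.0260·72.63)²) = √(1.418776 + 3.565979) = 2.2327 km
4: √((0.0091·111.32)² + (-0.0004·72.63)²) = √(1.026193 + 0.000844) = 1.0134 km
5: √((0.0134·111.32)² + (0.0251·72.63)²) = √(2.225133 + 3.323376) = 2.3555 km
6: √((0.0188·111.32)² + (-0.0070·72.63)²) = √(4.379879 + 0.258481) = 2.1537 km
7: √((-0.0044·111.32)² + (0.0257·72.63)²) = √(0.239912 + 3.484162) = 1.9298 km
8: √((-0.0160·111.32)² + (0.0138·72.63)²) = √(3.172388 + 1.004593) = 2.0438 km
9: √((0.0075·111.32)² + (0.0175·72.63)²) = √(0.697058 + 1.615505) = 1.5207 km
10: √((-0.0078·111.32)² + (0.0212·72.63)²) = √(0.753938 + 2.370849) = 1.7677 km
11: √((0.0159·111.32)² + (0.0194·72.63)²) = √(3.132858 + 1.985343) = 2.2623 km
12: √((-0.0045·111.32)² + (-0.0073·72.63)²) = √(0.250941 + 0.281111) = 0.7294 km
13: √((0.0248·111.32)² + (0.0014·72.63)²) = √(7.621663 + 0.010339) = 2.7626 km
Minimum: 12 at 0.7294 km.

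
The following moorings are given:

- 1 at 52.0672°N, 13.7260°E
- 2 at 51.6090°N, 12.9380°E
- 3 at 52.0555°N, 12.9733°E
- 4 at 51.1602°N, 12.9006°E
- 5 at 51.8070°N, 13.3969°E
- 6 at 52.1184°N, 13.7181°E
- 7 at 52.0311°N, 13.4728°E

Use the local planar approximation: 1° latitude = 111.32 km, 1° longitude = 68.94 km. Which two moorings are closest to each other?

Pairwise distances:
1–2: √((-0.4582·111.32)² + (-0.7880·68.94)²) = √(2601.696095 + 2951.175203) = 74.5176 km
1–3: √((-0.0117·111.32)² + (-0.7527·68.94)²) = √(1.696360 + 2692.690203) = 51.9075 km
1–4: √((-0.9070·111.32)² + (-0.8254·68.94)²) = √(10194.383553 + 3237.960058) = 115.8980 km
1–5: √((-0.2602·111.32)² + (-0.3291·68.94)²) = √(838.998105 + 514.752332) = 36.7933 km
1–6: √((0.0512·111.32)² + (-0.0079·68.94)²) = √(32.485258 + 0.296617) = 5.7255 km
1–7: √((-0.0361·111.32)² + (-0.2532·68.94)²) = √(16.149564 + 304.698251) = 17.9122 km
2–3: √((0.4465·111.32)² + (0.0353·68.94)²) = √(2470.525391 + 5.922321) = 49.7639 km
2–4: √((-0.4488·111.32)² + (-0.0374·68.94)²) = √(2496.043167 + 6.647920) = 50.0269 km
2–5: √((0.1980·111.32)² + (0.4589·68.94)²) = √(485.821551 + 1000.872308) = 38.5577 km
2–6: √((0.5094·111.32)² + (0.7801·68.94)²) = √(3215.616708 + 2892.298511) = 78.1532 km
2–7: √((0.4221·111.32)² + (0.5348·68.94)²) = √(2207.888308 + 1359.331420) = 59.7262 km
3–4: √((-0.8953·111.32)² + (-0.0727·68.94)²) = √(9933.071562 + 25.119523) = 99.7907 km
3–5: √((-0.2485·111.32)² + (0.4236·68.94)²) = √(765.242676 + 852.814275) = 40.2251 km
3–6: √((0.0629·111.32)² + (0.7448·68.94)²) = √(49.028396 + 2636.464295) = 51.8217 km
3–7: √((-0.0244·111.32)² + (0.4995·68.94)²) = √(7.377786 + 1185.805726) = 34.5425 km
4–5: √((0.6468·111.32)² + (0.4963·68.94)²) = √(5184.255747 + 1170.660887) = 79.7177 km
4–6: √((0.9582·111.32)² + (0.8175·68.94)²) = √(11377.811342 + 3176.274886) = 120.6403 km
4–7: √((0.8709·111.32)² + (0.5722·68.94)²) = √(9399.028715 + 1556.102732) = 104.6668 km
5–6: √((0.3114·111.32)² + (0.3212·68.94)²) = √(1201.665553 + 490.335832) = 41.1339 km
5–7: √((0.2241·111.32)² + (0.0759·68.94)²) = √(622.343429 + 27.379538) = 25.4897 km
6–7: √((-0.0873·111.32)² + (-0.2453·68.94)²) = √(94.444111 + 285.981312) = 19.5045 km
Closest pair: 1–6 at 5.7255 km.

1 and 6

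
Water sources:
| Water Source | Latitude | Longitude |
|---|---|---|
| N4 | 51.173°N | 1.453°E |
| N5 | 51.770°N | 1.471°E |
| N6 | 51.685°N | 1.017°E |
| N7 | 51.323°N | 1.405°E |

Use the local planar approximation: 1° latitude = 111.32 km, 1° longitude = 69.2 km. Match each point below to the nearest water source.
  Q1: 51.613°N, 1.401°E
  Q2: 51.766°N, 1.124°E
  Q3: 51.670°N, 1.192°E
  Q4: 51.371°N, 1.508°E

Q1 at 51.613°N, 1.401°E:
  N4: √((-0.440·111.32)² + (0.052·69.2)²) = √(2399.11877 + 12.94848) = 49.113 km
  N5: √((0.157·111.32)² + (0.070·69.2)²) = √(305.45392 + 23.46434) = 18.136 km
  N6: √((0.072·111.32)² + (-0.384·69.2)²) = √(64.24087 + 706.11370) = 27.755 km
  N7: √((-0.290·111.32)² + (0.004·69.2)²) = √(1042.17918 + 0.07662) = 32.284 km
  → nearest: N5 (18.136 km)
Q2 at 51.766°N, 1.124°E:
  N4: √((-0.593·111.32)² + (0.329·69.2)²) = √(4357.68448 + 518.32718) = 69.828 km
  N5: √((0.004·111.32)² + (0.347·69.2)²) = √(0.19827 + 576.59535) = 24.017 km
  N6: √((-0.081·111.32)² + (-0.107·69.2)²) = √(81.30485 + 54.82514) = 11.667 km
  N7: √((-0.443·111.32)² + (0.281·69.2)²) = √(2431.94555 + 378.11580) = 53.010 km
  → nearest: N6 (11.667 km)
Q3 at 51.670°N, 1.192°E:
  N4: √((-0.497·111.32)² + (0.261·69.2)²) = √(3060.97070 + 326.20695) = 58.199 km
  N5: √((0.100·111.32)² + (0.279·69.2)²) = √(123.92142 + 372.75253) = 22.286 km
  N6: √((0.015·111.32)² + (-0.175·69.2)²) = √(2.78823 + 146.65210) = 12.225 km
  N7: √((-0.347·111.32)² + (0.213·69.2)²) = √(1492.12547 + 217.25581) = 41.345 km
  → nearest: N6 (12.225 km)
Q4 at 51.371°N, 1.508°E:
  N4: √((-0.198·111.32)² + (-0.055·69.2)²) = √(485.82155 + 14.48564) = 22.368 km
  N5: √((0.399·111.32)² + (-0.037·69.2)²) = √(1972.84146 + 6.55565) = 44.490 km
  N6: √((0.314·111.32)² + (-0.491·69.2)²) = √(1221.81567 + 1154.45012) = 48.747 km
  N7: √((-0.048·111.32)² + (-0.103·69.2)²) = √(28.55150 + 50.80268) = 8.908 km
  → nearest: N7 (8.908 km)

Q1→N5; Q2→N6; Q3→N6; Q4→N7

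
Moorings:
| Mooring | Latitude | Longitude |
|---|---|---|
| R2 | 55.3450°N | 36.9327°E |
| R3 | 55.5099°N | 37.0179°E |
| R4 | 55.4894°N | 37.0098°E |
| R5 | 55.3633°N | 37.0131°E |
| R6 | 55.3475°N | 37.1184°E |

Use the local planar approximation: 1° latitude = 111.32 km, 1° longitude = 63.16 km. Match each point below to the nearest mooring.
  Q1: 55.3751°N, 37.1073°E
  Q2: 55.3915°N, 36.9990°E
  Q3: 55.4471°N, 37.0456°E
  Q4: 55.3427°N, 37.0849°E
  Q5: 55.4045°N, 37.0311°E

Q1 at 55.3751°N, 37.1073°E:
  R2: √((-0.0301·111.32)² + (-0.1746·63.16)²) = √(11.227405 + 121.610961) = 11.5256 km
  R3: √((0.1348·111.32)² + (-0.0894·63.16)²) = √(225.178115 + 31.883007) = 16.0331 km
  R4: √((0.1143·111.32)² + (-0.0975·63.16)²) = √(161.897020 + 37.922196) = 14.1357 km
  R5: √((-0.0118·111.32)² + (-0.0942·63.16)²) = √(1.725482 + 35.398597) = 6.0930 km
  R6: √((-0.0276·111.32)² + (0.0111·63.16)²) = √(9.439838 + 0.491508) = 3.1514 km
  → nearest: R6 (3.1514 km)
Q2 at 55.3915°N, 36.9990°E:
  R2: √((-0.0465·111.32)² + (-0.0663·63.16)²) = √(26.794910 + 17.535223) = 6.6581 km
  R3: √((0.1184·111.32)² + (0.0189·63.16)²) = √(173.719992 + 1.424977) = 13.2342 km
  R4: √((0.0979·111.32)² + (0.0108·63.16)²) = √(118.771374 + 0.465299) = 10.9196 km
  R5: √((-0.0282·111.32)² + (0.0141·63.16)²) = √(9.854727 + 0.793090) = 3.2631 km
  R6: √((-0.0440·111.32)² + (0.1194·63.16)²) = √(23.991188 + 56.871266) = 8.9924 km
  → nearest: R5 (3.2631 km)
Q3 at 55.4471°N, 37.0456°E:
  R2: √((-0.1021·111.32)² + (-0.1129·63.16)²) = √(129.180773 + 50.847795) = 13.4175 km
  R3: √((0.0628·111.32)² + (-0.0277·63.16)²) = √(48.872627 + 3.060862) = 7.2065 km
  R4: √((0.0423·111.32)² + (-0.0358·63.16)²) = √(22.173136 + 5.112700) = 5.2236 km
  R5: √((-0.0838·111.32)² + (-0.0325·63.16)²) = √(87.023076 + 4.213577) = 9.5518 km
  R6: √((-0.0996·111.32)² + (0.0728·63.16)²) = √(122.932035 + 21.142045) = 12.0031 km
  → nearest: R4 (5.2236 km)
Q4 at 55.3427°N, 37.0849°E:
  R2: √((0.0023·111.32)² + (-0.1522·63.16)²) = √(0.065554 + 92.408846) = 9.6164 km
  R3: √((0.1672·111.32)² + (-0.0670·63.16)²) = √(346.432750 + 17.907454) = 19.0877 km
  R4: √((0.1467·111.32)² + (-0.0751·63.16)²) = √(266.689933 + 22.499047) = 17.0056 km
  R5: √((0.0206·111.32)² + (-0.0718·63.16)²) = √(5.258730 + 20.565209) = 5.0817 km
  R6: √((0.0048·111.32)² + (0.0335·63.16)²) = √(0.285515 + 4.476864) = 2.1823 km
  → nearest: R6 (2.1823 km)
Q5 at 55.4045°N, 37.0311°E:
  R2: √((-0.0595·111.32)² + (-0.0984·63.16)²) = √(43.871282 + 38.625529) = 9.0828 km
  R3: √((0.1054·111.32)² + (-0.0132·63.16)²) = √(137.666293 + 0.695076) = 11.7627 km
  R4: √((0.0849·111.32)² + (-0.0213·63.16)²) = √(89.322686 + 1.809854) = 9.5463 km
  R5: √((-0.0412·111.32)² + (-0.0180·63.16)²) = √(21.034918 + 1.292496) = 4.7252 km
  R6: √((-0.0570·111.32)² + (0.0873·63.16)²) = √(40.262071 + 30.402740) = 8.4062 km
  → nearest: R5 (4.7252 km)

Q1→R6; Q2→R5; Q3→R4; Q4→R6; Q5→R5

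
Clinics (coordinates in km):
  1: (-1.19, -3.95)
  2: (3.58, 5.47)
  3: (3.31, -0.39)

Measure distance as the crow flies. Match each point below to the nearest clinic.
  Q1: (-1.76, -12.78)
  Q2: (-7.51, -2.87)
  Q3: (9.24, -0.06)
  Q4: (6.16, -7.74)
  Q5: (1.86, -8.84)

Q1→1; Q2→1; Q3→3; Q4→3; Q5→1

Q1 at (-1.76, -12.78):
  1: 8.85 km
  2: 19.02 km
  3: 13.39 km
  → nearest: 1 (8.85 km)
Q2 at (-7.51, -2.87):
  1: 6.41 km
  2: 13.88 km
  3: 11.10 km
  → nearest: 1 (6.41 km)
Q3 at (9.24, -0.06):
  1: 11.13 km
  2: 7.91 km
  3: 5.94 km
  → nearest: 3 (5.94 km)
Q4 at (6.16, -7.74):
  1: 8.27 km
  2: 13.46 km
  3: 7.88 km
  → nearest: 3 (7.88 km)
Q5 at (1.86, -8.84):
  1: 5.76 km
  2: 14.41 km
  3: 8.57 km
  → nearest: 1 (5.76 km)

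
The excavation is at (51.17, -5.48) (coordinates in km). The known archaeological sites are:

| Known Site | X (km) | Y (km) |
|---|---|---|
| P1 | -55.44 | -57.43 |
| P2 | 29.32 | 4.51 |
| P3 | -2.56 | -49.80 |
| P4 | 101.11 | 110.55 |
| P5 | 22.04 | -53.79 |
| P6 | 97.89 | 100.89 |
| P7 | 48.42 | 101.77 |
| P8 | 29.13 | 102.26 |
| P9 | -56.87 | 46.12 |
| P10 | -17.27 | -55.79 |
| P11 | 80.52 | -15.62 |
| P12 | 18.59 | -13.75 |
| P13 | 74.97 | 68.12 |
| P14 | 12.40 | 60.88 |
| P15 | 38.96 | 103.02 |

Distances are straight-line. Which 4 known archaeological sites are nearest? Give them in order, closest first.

P2, P11, P12, P5

Distances from (51.17, -5.48):
P1: √((-106.61)² + (-51.95)²) = √(11365.6921 + 2698.8025) = 118.59 km
P2: √((-21.85)² + (9.99)²) = √(477.4225 + 99.8001) = 24.03 km
P3: √((-53.73)² + (-44.32)²) = √(2886.9129 + 1964.2624) = 69.65 km
P4: √((49.94)² + (116.03)²) = √(2494.0036 + 13462.9609) = 126.32 km
P5: √((-29.13)² + (-48.31)²) = √(848.5569 + 2333.8561) = 56.41 km
P6: √((46.72)² + (106.37)²) = √(2182.7584 + 11314.5769) = 116.18 km
P7: √((-2.75)² + (107.25)²) = √(7.5625 + 11502.5625) = 107.29 km
P8: √((-22.04)² + (107.74)²) = √(485.7616 + 11607.9076) = 109.97 km
P9: √((-108.04)² + (51.60)²) = √(11672.6416 + 2662.5600) = 119.73 km
P10: √((-68.44)² + (-50.31)²) = √(4684.0336 + 2531.0961) = 84.94 km
P11: √((29.35)² + (-10.14)²) = √(861.4225 + 102.8196) = 31.05 km
P12: √((-32.58)² + (-8.27)²) = √(1061.4564 + 68.3929) = 33.61 km
P13: √((23.80)² + (73.60)²) = √(566.4400 + 5416.9600) = 77.35 km
P14: √((-38.77)² + (66.36)²) = √(1503.1129 + 4403.6496) = 76.86 km
P15: √((-12.21)² + (108.50)²) = √(149.0841 + 11772.2500) = 109.18 km
Sorted: P2 (24.03 km) < P11 (31.05 km) < P12 (33.61 km) < P5 (56.41 km) < P3 (69.65 km) < P14 (76.86 km) < …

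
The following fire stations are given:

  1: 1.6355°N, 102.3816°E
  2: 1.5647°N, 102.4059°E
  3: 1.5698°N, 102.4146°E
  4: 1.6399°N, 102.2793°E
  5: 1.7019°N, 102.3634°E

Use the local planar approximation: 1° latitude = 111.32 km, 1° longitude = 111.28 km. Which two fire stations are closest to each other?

2 and 3

Pairwise distances:
1–2: 8.3324 km
1–3: 8.1839 km
1–4: 11.3945 km
1–5: 7.6641 km
2–3: 1.1223 km
2–4: 16.3875 km
2–5: 15.9886 km
3–4: 16.9583 km
3–5: 15.7705 km
4–5: 11.6284 km
Closest pair: 2–3 at 1.1223 km.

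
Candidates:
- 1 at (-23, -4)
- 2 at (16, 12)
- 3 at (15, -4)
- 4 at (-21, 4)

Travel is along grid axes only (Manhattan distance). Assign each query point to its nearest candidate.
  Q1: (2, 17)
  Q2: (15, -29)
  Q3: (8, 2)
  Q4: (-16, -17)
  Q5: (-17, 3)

Q1 at (2, 17):
  1: 46
  2: 19
  3: 34
  4: 36
  → nearest: 2 (19)
Q2 at (15, -29):
  1: 63
  2: 42
  3: 25
  4: 69
  → nearest: 3 (25)
Q3 at (8, 2):
  1: 37
  2: 18
  3: 13
  4: 31
  → nearest: 3 (13)
Q4 at (-16, -17):
  1: 20
  2: 61
  3: 44
  4: 26
  → nearest: 1 (20)
Q5 at (-17, 3):
  1: 13
  2: 42
  3: 39
  4: 5
  → nearest: 4 (5)

Q1→2; Q2→3; Q3→3; Q4→1; Q5→4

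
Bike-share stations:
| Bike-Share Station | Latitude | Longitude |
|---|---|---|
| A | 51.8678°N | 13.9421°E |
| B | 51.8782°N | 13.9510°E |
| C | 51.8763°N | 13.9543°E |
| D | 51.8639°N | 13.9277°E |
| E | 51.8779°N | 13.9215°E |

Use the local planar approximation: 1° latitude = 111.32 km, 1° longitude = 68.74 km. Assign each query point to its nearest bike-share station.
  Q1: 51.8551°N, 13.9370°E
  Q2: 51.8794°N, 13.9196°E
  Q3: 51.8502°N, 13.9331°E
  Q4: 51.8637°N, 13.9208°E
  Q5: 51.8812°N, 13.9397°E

Q1→D; Q2→E; Q3→D; Q4→D; Q5→B

Q1 at 51.8551°N, 13.9370°E:
  A: √((0.0127·111.32)² + (0.0051·68.74)²) = √(1.998729 + 0.122902) = 1.4566 km
  B: √((0.0231·111.32)² + (0.0140·68.74)²) = √(6.612571 + 0.926137) = 2.7457 km
  C: √((0.0212·111.32)² + (0.0173·68.74)²) = √(5.569524 + 1.414201) = 2.6427 km
  D: √((0.0088·111.32)² + (-0.0093·68.74)²) = √(0.959648 + 0.408681) = 1.1698 km
  E: √((0.0228·111.32)² + (-0.0155·68.74)²) = √(6.441931 + 1.135226) = 2.7527 km
  → nearest: D (1.1698 km)
Q2 at 51.8794°N, 13.9196°E:
  A: √((-0.0116·111.32)² + (0.0225·68.74)²) = √(1.667487 + 2.392126) = 2.0148 km
  B: √((-0.0012·111.32)² + (0.0314·68.74)²) = √(0.017845 + 4.658846) = 2.1626 km
  C: √((-0.0031·111.32)² + (0.0347·68.74)²) = √(0.119088 + 5.689551) = 2.4101 km
  D: √((-0.0155·111.32)² + (0.0081·68.74)²) = √(2.977212 + 0.310020) = 1.8131 km
  E: √((-0.0015·111.32)² + (0.0019·68.74)²) = √(0.027882 + 0.017058) = 0.2120 km
  → nearest: E (0.2120 km)
Q3 at 51.8502°N, 13.9331°E:
  A: √((0.0176·111.32)² + (0.0090·68.74)²) = √(3.838590 + 0.382740) = 2.0546 km
  B: √((0.0280·111.32)² + (0.0179·68.74)²) = √(9.715440 + 1.513997) = 3.3510 km
  C: √((0.0261·111.32)² + (0.0212·68.74)²) = √(8.441651 + 2.123688) = 3.2504 km
  D: √((0.0137·111.32)² + (-0.0054·68.74)²) = √(2.325881 + 0.137786) = 1.5696 km
  E: √((0.0277·111.32)² + (-0.0116·68.74)²) = √(9.508367 + 0.635821) = 3.1850 km
  → nearest: D (1.5696 km)
Q4 at 51.8637°N, 13.9208°E:
  A: √((0.0041·111.32)² + (0.0213·68.74)²) = √(0.208312 + 2.143770) = 1.5336 km
  B: √((0.0145·111.32)² + (0.0302·68.74)²) = √(2.605448 + 4.309560) = 2.6296 km
  C: √((0.0126·111.32)² + (0.0335·68.74)²) = √(1.967377 + 5.302842) = 2.6963 km
  D: √((0.0002·111.32)² + (0.0069·68.74)²) = √(0.000496 + 0.224966) = 0.4748 km
  E: √((0.0142·111.32)² + (0.0007·68.74)²) = √(2.498752 + 0.002315) = 1.5815 km
  → nearest: D (0.4748 km)
Q5 at 51.8812°N, 13.9397°E:
  A: √((-0.0134·111.32)² + (0.0024·68.74)²) = √(2.225133 + 0.027217) = 1.5008 km
  B: √((-0.0030·111.32)² + (0.0113·68.74)²) = √(0.111529 + 0.603359) = 0.8455 km
  C: √((-0.0049·111.32)² + (0.0146·68.74)²) = √(0.297535 + 1.007221) = 1.1423 km
  D: √((-0.0173·111.32)² + (-0.0120·68.74)²) = √(3.708844 + 0.680427) = 2.0951 km
  E: √((-0.0033·111.32)² + (-0.0182·68.74)²) = √(0.134950 + 1.565171) = 1.3039 km
  → nearest: B (0.8455 km)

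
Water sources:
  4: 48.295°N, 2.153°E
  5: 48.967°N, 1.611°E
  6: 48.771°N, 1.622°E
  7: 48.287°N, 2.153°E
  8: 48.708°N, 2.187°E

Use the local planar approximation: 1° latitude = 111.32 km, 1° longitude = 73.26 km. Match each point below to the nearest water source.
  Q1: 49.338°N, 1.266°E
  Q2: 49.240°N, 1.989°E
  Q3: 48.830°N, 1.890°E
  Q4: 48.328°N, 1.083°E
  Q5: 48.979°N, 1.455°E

Q1 at 49.338°N, 1.266°E:
  4: 133.054 km
  5: 48.420 km
  6: 68.294 km
  7: 133.832 km
  8: 97.319 km
  → nearest: 5 (48.420 km)
Q2 at 49.240°N, 1.989°E:
  4: 105.881 km
  5: 41.115 km
  6: 58.725 km
  7: 106.766 km
  8: 60.973 km
  → nearest: 5 (41.115 km)
Q3 at 48.830°N, 1.890°E:
  4: 62.595 km
  5: 25.502 km
  6: 20.703 km
  7: 63.443 km
  8: 25.649 km
  → nearest: 6 (20.703 km)
Q4 at 48.328°N, 1.083°E:
  4: 78.474 km
  5: 80.970 km
  6: 63.176 km
  7: 78.521 km
  8: 91.273 km
  → nearest: 6 (63.176 km)
Q5 at 48.979°N, 1.455°E:
  4: 91.720 km
  5: 11.506 km
  6: 26.188 km
  7: 92.461 km
  8: 61.529 km
  → nearest: 5 (11.506 km)

Q1→5; Q2→5; Q3→6; Q4→6; Q5→5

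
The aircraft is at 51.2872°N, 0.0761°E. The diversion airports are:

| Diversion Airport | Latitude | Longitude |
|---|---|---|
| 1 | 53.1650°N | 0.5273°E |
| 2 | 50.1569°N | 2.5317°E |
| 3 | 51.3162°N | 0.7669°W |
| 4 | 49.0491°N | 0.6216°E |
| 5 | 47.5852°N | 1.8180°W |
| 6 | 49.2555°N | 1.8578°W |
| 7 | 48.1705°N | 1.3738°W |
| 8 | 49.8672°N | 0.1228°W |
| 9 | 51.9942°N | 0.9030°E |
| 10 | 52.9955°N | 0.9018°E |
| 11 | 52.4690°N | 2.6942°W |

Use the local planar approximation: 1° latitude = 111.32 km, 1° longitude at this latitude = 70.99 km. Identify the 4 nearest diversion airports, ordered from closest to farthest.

Distances from 51.2872°N, 0.0761°E:
1: √((1.8778·111.32)² + (0.4512·70.99)²) = √(43696.340275 + 1025.964974) = 211.4765 km
2: √((-1.1303·111.32)² + (2.4556·70.99)²) = √(15831.929618 + 30388.523669) = 214.9894 km
3: √((0.0290·111.32)² + (-0.8430·70.99)²) = √(10.421792 + 3581.372558) = 59.9316 km
4: √((-2.2381·111.32)² + (0.5455·70.99)²) = √(62073.376526 + 1499.629110) = 252.1369 km
5: √((-3.7020·111.32)² + (-1.8941·70.99)²) = √(169831.882732 + 18080.072203) = 433.4881 km
6: √((-2.0317·111.32)² + (-1.9339·70.99)²) = √(51152.345996 + 18847.874405) = 264.5755 km
7: √((-3.1167·111.32)² + (-1.4499·70.99)²) = √(120375.026933 + 10594.255732) = 361.8968 km
8: √((-1.4200·111.32)² + (-0.1989·70.99)²) = √(24987.515935 + 199.371887) = 158.7038 km
9: √((0.7070·111.32)² + (0.8269·70.99)²) = √(6194.199986 + 3445.881482) = 98.1839 km
10: √((1.7083·111.32)² + (0.8257·70.99)²) = √(36163.851489 + 3435.887390) = 198.9968 km
11: √((1.1818·111.32)² + (-2.7703·70.99)²) = √(17307.501049 + 38676.570385) = 236.6095 km
Sorted: 3 (59.9316 km) < 9 (98.1839 km) < 8 (158.7038 km) < 10 (198.9968 km) < 1 (211.4765 km) < 2 (214.9894 km) < …

3, 9, 8, 10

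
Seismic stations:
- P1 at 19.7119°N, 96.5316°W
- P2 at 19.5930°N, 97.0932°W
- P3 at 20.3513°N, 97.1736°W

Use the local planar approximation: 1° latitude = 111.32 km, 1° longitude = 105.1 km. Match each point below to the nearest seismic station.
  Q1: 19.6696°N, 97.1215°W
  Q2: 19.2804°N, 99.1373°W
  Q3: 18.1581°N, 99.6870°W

Q1 at 19.6696°N, 97.1215°W:
  P1: 62.1771 km
  P2: 9.0310 km
  P3: 76.0841 km
  → nearest: P2 (9.0310 km)
Q2 at 19.2804°N, 99.1373°W:
  P1: 278.0398 km
  P2: 217.6350 km
  P3: 238.3408 km
  → nearest: P2 (217.6350 km)
Q3 at 18.1581°N, 99.6870°W:
  P1: 374.0300 km
  P2: 315.9588 km
  P3: 359.7046 km
  → nearest: P2 (315.9588 km)

Q1→P2; Q2→P2; Q3→P2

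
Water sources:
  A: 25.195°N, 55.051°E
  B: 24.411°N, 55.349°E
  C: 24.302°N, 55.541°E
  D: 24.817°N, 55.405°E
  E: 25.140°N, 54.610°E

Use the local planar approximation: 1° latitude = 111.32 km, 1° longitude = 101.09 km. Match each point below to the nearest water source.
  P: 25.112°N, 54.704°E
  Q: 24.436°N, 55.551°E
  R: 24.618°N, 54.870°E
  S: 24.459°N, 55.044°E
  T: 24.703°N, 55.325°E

P at 25.112°N, 54.704°E:
  A: 36.275 km
  B: 101.690 km
  C: 123.652 km
  D: 78.103 km
  E: 10.001 km
  → nearest: E (10.001 km)
Q at 24.436°N, 55.551°E:
  A: 98.456 km
  B: 20.609 km
  C: 14.951 km
  D: 44.908 km
  E: 123.250 km
  → nearest: C (14.951 km)
R at 24.618°N, 54.870°E:
  A: 66.787 km
  B: 53.625 km
  C: 76.410 km
  D: 58.444 km
  E: 63.777 km
  → nearest: B (53.625 km)
S at 24.459°N, 55.044°E:
  A: 81.935 km
  B: 31.292 km
  C: 53.195 km
  D: 54.037 km
  E: 87.589 km
  → nearest: B (31.292 km)
T at 24.703°N, 55.325°E:
  A: 61.375 km
  B: 32.596 km
  C: 49.694 km
  D: 15.048 km
  E: 87.125 km
  → nearest: D (15.048 km)

P→E; Q→C; R→B; S→B; T→D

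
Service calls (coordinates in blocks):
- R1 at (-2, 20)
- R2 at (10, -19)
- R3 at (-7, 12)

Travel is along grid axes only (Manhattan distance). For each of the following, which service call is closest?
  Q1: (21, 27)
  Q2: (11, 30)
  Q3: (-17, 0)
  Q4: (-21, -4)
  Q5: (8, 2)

Q1→R1; Q2→R1; Q3→R3; Q4→R3; Q5→R2

Q1 at (21, 27):
  R1: 30 blocks
  R2: 57 blocks
  R3: 43 blocks
  → nearest: R1 (30 blocks)
Q2 at (11, 30):
  R1: 23 blocks
  R2: 50 blocks
  R3: 36 blocks
  → nearest: R1 (23 blocks)
Q3 at (-17, 0):
  R1: 35 blocks
  R2: 46 blocks
  R3: 22 blocks
  → nearest: R3 (22 blocks)
Q4 at (-21, -4):
  R1: 43 blocks
  R2: 46 blocks
  R3: 30 blocks
  → nearest: R3 (30 blocks)
Q5 at (8, 2):
  R1: 28 blocks
  R2: 23 blocks
  R3: 25 blocks
  → nearest: R2 (23 blocks)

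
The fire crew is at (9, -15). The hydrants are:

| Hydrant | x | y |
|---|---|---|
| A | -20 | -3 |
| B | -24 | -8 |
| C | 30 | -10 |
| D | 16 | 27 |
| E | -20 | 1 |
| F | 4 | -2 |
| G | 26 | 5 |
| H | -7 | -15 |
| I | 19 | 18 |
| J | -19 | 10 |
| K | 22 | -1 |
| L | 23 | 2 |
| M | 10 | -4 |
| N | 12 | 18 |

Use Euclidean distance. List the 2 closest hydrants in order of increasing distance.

M, F

Distances from (9, -15):
A: √((-29)² + (12)²) = √(841.0000 + 144.0000) = 31.38
B: √((-33)² + (7)²) = √(1089.0000 + 49.0000) = 33.73
C: √((21)² + (5)²) = √(441.0000 + 25.0000) = 21.59
D: √((7)² + (42)²) = √(49.0000 + 1764.0000) = 42.58
E: √((-29)² + (16)²) = √(841.0000 + 256.0000) = 33.12
F: √((-5)² + (13)²) = √(25.0000 + 169.0000) = 13.93
G: √((17)² + (20)²) = √(289.0000 + 400.0000) = 26.25
H: √((-16)² + (0)²) = √(256.0000 + 0.0000) = 16.00
I: √((10)² + (33)²) = √(100.0000 + 1089.0000) = 34.48
J: √((-28)² + (25)²) = √(784.0000 + 625.0000) = 37.54
K: √((13)² + (14)²) = √(169.0000 + 196.0000) = 19.10
L: √((14)² + (17)²) = √(196.0000 + 289.0000) = 22.02
M: √((1)² + (11)²) = √(1.0000 + 121.0000) = 11.05
N: √((3)² + (33)²) = √(9.0000 + 1089.0000) = 33.14
Sorted: M (11.05) < F (13.93) < H (16.00) < K (19.10) < …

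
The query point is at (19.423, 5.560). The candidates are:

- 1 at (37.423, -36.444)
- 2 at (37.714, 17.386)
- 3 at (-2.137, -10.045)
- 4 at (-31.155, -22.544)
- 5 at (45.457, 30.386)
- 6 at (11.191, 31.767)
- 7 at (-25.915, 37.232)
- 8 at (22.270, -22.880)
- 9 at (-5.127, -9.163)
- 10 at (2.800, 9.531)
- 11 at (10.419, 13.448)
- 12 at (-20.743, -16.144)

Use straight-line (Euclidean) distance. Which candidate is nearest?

11

Distances from (19.423, 5.560):
1: √((18.000)² + (-42.004)²) = √(324.00000 + 1764.33602) = 45.698
2: √((18.291)² + (11.826)²) = √(334.56068 + 139.85428) = 21.781
3: √((-21.560)² + (-15.605)²) = √(464.83360 + 243.51603) = 26.615
4: √((-50.578)² + (-28.104)²) = √(2558.13408 + 789.83482) = 57.862
5: √((26.034)² + (24.826)²) = √(677.76916 + 616.33028) = 35.974
6: √((-8.232)² + (26.207)²) = √(67.76582 + 686.80685) = 27.469
7: √((-45.338)² + (31.672)²) = √(2055.53424 + 1003.11558) = 55.305
8: √((2.847)² + (-28.440)²) = √(8.10541 + 808.83360) = 28.582
9: √((-24.550)² + (-14.723)²) = √(602.70250 + 216.76673) = 28.626
10: √((-16.623)² + (3.971)²) = √(276.32413 + 15.76884) = 17.091
11: √((-9.004)² + (7.888)²) = √(81.07202 + 62.22054) = 11.970
12: √((-40.166)² + (-21.704)²) = √(1613.30756 + 471.06362) = 45.655
Minimum: 11 at 11.970.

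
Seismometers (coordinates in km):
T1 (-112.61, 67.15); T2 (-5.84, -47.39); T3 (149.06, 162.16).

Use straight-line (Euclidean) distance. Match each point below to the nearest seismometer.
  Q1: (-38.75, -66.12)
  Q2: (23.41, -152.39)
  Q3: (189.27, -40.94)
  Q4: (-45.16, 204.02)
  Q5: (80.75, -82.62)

Q1 at (-38.75, -66.12):
  T1: 152.37 km
  T2: 37.87 km
  T3: 295.61 km
  → nearest: T2 (37.87 km)
Q2 at (23.41, -152.39):
  T1: 258.26 km
  T2: 109.00 km
  T3: 338.72 km
  → nearest: T2 (109.00 km)
Q3 at (189.27, -40.94):
  T1: 320.65 km
  T2: 195.22 km
  T3: 207.04 km
  → nearest: T2 (195.22 km)
Q4 at (-45.16, 204.02):
  T1: 152.59 km
  T2: 254.47 km
  T3: 198.68 km
  → nearest: T1 (152.59 km)
Q5 at (80.75, -82.62):
  T1: 244.58 km
  T2: 93.48 km
  T3: 254.13 km
  → nearest: T2 (93.48 km)

Q1→T2; Q2→T2; Q3→T2; Q4→T1; Q5→T2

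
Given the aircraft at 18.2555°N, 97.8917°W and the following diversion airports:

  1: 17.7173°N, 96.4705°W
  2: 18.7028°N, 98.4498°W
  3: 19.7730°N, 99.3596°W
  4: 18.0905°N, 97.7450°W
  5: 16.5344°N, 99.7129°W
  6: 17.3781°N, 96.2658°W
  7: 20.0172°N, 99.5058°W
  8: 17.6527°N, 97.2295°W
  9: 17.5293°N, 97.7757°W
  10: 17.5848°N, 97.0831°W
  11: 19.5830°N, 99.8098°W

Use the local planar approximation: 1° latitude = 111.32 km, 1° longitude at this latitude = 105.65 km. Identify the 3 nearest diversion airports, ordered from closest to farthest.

4, 2, 9

Distances from 18.2555°N, 97.8917°W:
1: √((-0.5382·111.32)² + (1.4212·105.65)²) = √(3589.498550 + 22544.956434) = 161.6615 km
2: √((0.4473·111.32)² + (-0.5581·105.65)²) = √(2479.386269 + 3476.666619) = 77.1755 km
3: √((1.5175·111.32)² + (-1.4679·105.65)²) = √(28536.702970 + 24050.933845) = 229.3199 km
4: √((-0.1650·111.32)² + (0.1467·105.65)²) = √(337.376077 + 240.214506) = 24.0331 km
5: √((-1.7211·111.32)² + (-1.8212·105.65)²) = √(36707.820937 + 37021.523440) = 271.5315 km
6: √((-0.8774·111.32)² + (1.6259·105.65)²) = √(9539.852402 + 29507.109266) = 197.6030 km
7: √((1.7617·111.32)² + (-1.6141·105.65)²) = √(38460.090692 + 29080.366645) = 259.8855 km
8: √((-0.6028·111.32)² + (0.6622·105.65)²) = √(4502.906017 + 4894.601688) = 96.9407 km
9: √((-0.7262·111.32)² + (0.1160·105.65)²) = √(6535.200021 + 150.194829) = 81.7643 km
10: √((-0.6707·111.32)² + (0.8086·105.65)²) = √(5574.462625 + 7298.043989) = 113.4571 km
11: √((1.3275·111.32)² + (-1.9181·105.65)²) = √(21838.130395 + 41065.914012) = 250.8068 km
Sorted: 4 (24.0331 km) < 2 (77.1755 km) < 9 (81.7643 km) < 8 (96.9407 km) < 10 (113.4571 km) < …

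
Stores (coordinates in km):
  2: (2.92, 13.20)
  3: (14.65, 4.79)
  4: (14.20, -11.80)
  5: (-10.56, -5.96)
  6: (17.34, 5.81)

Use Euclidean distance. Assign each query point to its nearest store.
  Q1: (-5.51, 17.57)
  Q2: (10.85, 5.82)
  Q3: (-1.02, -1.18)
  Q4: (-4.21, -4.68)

Q1 at (-5.51, 17.57):
  2: 9.50 km
  3: 23.87 km
  4: 35.37 km
  5: 24.07 km
  6: 25.70 km
  → nearest: 2 (9.50 km)
Q2 at (10.85, 5.82):
  2: 10.83 km
  3: 3.94 km
  4: 17.94 km
  5: 24.44 km
  6: 6.49 km
  → nearest: 3 (3.94 km)
Q3 at (-1.02, -1.18):
  2: 14.91 km
  3: 16.77 km
  4: 18.56 km
  5: 10.67 km
  6: 19.65 km
  → nearest: 5 (10.67 km)
Q4 at (-4.21, -4.68):
  2: 19.25 km
  3: 21.10 km
  4: 19.74 km
  5: 6.48 km
  6: 23.97 km
  → nearest: 5 (6.48 km)

Q1→2; Q2→3; Q3→5; Q4→5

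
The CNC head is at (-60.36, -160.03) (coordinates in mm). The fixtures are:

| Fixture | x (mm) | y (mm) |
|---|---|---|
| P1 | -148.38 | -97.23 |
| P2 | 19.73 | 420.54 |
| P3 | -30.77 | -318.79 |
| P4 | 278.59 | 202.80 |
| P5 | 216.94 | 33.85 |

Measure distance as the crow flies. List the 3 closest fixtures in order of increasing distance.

P1, P3, P5

Distances from (-60.36, -160.03):
P1: 108.13 mm
P2: 586.07 mm
P3: 161.49 mm
P4: 496.52 mm
P5: 338.36 mm
Sorted: P1 (108.13 mm) < P3 (161.49 mm) < P5 (338.36 mm) < P4 (496.52 mm) < P2 (586.07 mm)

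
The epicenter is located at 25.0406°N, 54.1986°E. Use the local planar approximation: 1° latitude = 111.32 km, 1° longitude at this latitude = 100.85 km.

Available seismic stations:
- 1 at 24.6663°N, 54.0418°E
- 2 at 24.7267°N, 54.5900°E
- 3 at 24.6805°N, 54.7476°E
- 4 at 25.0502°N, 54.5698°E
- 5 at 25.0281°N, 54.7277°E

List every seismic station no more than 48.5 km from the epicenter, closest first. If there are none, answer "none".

Distances from 25.0406°N, 54.1986°E:
1: √((-0.3743·111.32)² + (-0.1568·100.85)²) = √(1736.145222 + 250.059824) = 44.5669 km
2: √((-0.3139·111.32)² + (0.3914·100.85)²) = √(1221.037569 + 1558.093256) = 52.7175 km
3: √((-0.3601·111.32)² + (0.5490·100.85)²) = √(1606.914013 + 3065.465932) = 68.3548 km
4: √((0.0096·111.32)² + (0.3712·100.85)²) = √(1.142060 + 1401.418158) = 37.4508 km
5: √((-0.0125·111.32)² + (0.5291·100.85)²) = √(1.936272 + 2847.261319) = 53.3779 km
Threshold 48.5 km: 4 (37.4508 km), 1 (44.5669 km) are within range.

4, 1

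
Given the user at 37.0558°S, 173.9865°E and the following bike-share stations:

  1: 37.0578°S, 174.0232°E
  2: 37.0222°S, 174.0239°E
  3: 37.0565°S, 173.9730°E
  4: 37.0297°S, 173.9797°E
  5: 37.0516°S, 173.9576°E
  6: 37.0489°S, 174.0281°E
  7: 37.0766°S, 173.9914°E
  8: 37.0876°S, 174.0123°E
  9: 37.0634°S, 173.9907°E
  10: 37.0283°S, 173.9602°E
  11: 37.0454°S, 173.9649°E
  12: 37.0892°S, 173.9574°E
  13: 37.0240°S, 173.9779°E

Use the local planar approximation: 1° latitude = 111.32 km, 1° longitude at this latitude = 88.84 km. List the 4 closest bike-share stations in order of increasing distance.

9, 3, 11, 7

Distances from 37.0558°S, 173.9865°E:
1: √((-0.0020·111.32)² + (0.0367·88.84)²) = √(0.049569 + 10.630391) = 3.2680 km
2: √((0.0336·111.32)² + (0.0374·88.84)²) = √(13.990233 + 11.039777) = 5.0030 km
3: √((-0.0007·111.32)² + (-0.0135·88.84)²) = √(0.006072 + 1.438416) = 1.2019 km
4: √((0.0261·111.32)² + (-0.0068·88.84)²) = √(8.441651 + 0.364951) = 2.9676 km
5: √((0.0042·111.32)² + (-0.0289·88.84)²) = √(0.218597 + 6.591933) = 2.6097 km
6: √((0.0069·111.32)² + (0.0416·88.84)²) = √(0.589990 + 13.658524) = 3.7747 km
7: √((-0.0208·111.32)² + (0.0049·88.84)²) = √(5.361336 + 0.189500) = 2.3560 km
8: √((-0.0318·111.32)² + (0.0258·88.84)²) = √(12.531430 + 5.253594) = 4.2172 km
9: √((-0.0076·111.32)² + (0.0042·88.84)²) = √(0.715770 + 0.139225) = 0.9247 km
10: √((0.0275·111.32)² + (-0.0263·88.84)²) = √(9.371558 + 5.459195) = 3.8511 km
11: √((0.0104·111.32)² + (-0.0216·88.84)²) = √(1.340334 + 3.682346) = 2.2411 km
12: √((-0.0334·111.32)² + (-0.0291·88.84)²) = √(13.824178 + 6.683487) = 4.5285 km
13: √((0.0318·111.32)² + (-0.0086·88.84)²) = √(12.531430 + 0.583733) = 3.6215 km
Sorted: 9 (0.9247 km) < 3 (1.2019 km) < 11 (2.2411 km) < 7 (2.3560 km) < 5 (2.6097 km) < 4 (2.9676 km) < …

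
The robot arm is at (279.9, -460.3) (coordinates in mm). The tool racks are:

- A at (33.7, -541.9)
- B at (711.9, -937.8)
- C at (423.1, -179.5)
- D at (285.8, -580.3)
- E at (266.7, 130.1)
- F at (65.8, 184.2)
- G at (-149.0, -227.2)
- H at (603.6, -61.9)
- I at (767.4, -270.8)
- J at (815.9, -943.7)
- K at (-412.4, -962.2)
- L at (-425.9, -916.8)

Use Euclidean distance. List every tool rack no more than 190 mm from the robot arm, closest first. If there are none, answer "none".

D

Distances from (279.9, -460.3):
A: √((-246.2)² + (-81.6)²) = √(60614.440 + 6658.560) = 259.4 mm
B: √((432.0)² + (-477.5)²) = √(186624.000 + 228006.250) = 643.9 mm
C: √((143.2)² + (280.8)²) = √(20506.240 + 78848.640) = 315.2 mm
D: √((5.9)² + (-120.0)²) = √(34.810 + 14400.000) = 120.1 mm
E: √((-13.2)² + (590.4)²) = √(174.240 + 348572.160) = 590.5 mm
F: √((-214.1)² + (644.5)²) = √(45838.810 + 415380.250) = 679.1 mm
G: √((-428.9)² + (233.1)²) = √(183955.210 + 54335.610) = 488.2 mm
H: √((323.7)² + (398.4)²) = √(104781.690 + 158722.560) = 513.3 mm
I: √((487.5)² + (189.5)²) = √(237656.250 + 35910.250) = 523.0 mm
J: √((536.0)² + (-483.4)²) = √(287296.000 + 233675.560) = 721.8 mm
K: √((-692.3)² + (-501.9)²) = √(479279.290 + 251903.610) = 855.1 mm
L: √((-705.8)² + (-456.5)²) = √(498153.640 + 208392.250) = 840.6 mm
Threshold 190 mm: D (120.1 mm) is within range.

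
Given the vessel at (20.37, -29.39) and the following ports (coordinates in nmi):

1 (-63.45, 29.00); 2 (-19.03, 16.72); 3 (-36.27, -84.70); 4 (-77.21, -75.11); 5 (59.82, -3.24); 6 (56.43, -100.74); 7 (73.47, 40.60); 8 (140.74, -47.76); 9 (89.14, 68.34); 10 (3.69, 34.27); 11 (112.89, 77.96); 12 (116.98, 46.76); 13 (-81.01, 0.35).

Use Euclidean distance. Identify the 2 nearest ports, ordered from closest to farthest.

Distances from (20.37, -29.39):
1: 102.15 nmi
2: 60.65 nmi
3: 79.17 nmi
4: 107.76 nmi
5: 47.33 nmi
6: 79.94 nmi
7: 87.85 nmi
8: 121.76 nmi
9: 119.50 nmi
10: 65.81 nmi
11: 141.72 nmi
12: 123.01 nmi
13: 105.65 nmi
Sorted: 5 (47.33 nmi) < 2 (60.65 nmi) < 10 (65.81 nmi) < 3 (79.17 nmi) < …

5, 2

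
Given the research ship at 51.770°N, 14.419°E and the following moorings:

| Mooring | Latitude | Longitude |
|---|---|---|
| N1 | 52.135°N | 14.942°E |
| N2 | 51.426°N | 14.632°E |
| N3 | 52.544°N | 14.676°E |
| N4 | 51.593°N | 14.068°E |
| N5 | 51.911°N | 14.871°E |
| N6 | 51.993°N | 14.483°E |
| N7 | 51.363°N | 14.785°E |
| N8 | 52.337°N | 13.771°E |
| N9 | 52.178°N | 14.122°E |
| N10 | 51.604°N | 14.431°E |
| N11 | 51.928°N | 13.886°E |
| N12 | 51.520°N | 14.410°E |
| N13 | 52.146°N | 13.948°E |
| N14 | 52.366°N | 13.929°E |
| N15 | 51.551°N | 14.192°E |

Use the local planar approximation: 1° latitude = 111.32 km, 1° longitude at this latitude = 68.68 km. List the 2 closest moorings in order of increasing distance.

N10, N6

Distances from 51.770°N, 14.419°E:
N1: √((0.365·111.32)² + (0.523·68.68)²) = √(1650.94317 + 1290.22054) = 54.232 km
N2: √((-0.344·111.32)² + (0.213·68.68)²) = √(1466.43656 + 214.00296) = 40.993 km
N3: √((0.774·111.32)² + (0.257·68.68)²) = √(7423.83510 + 311.54933) = 87.951 km
N4: √((-0.177·111.32)² + (-0.351·68.68)²) = √(388.23343 + 581.13202) = 31.135 km
N5: √((0.141·111.32)² + (0.452·68.68)²) = √(246.36818 + 963.69020) = 34.786 km
N6: √((0.223·111.32)² + (0.064·68.68)²) = √(616.24885 + 19.32060) = 25.211 km
N7: √((-0.407·111.32)² + (0.366·68.68)²) = √(2052.74600 + 631.86274) = 51.813 km
N8: √((0.567·111.32)² + (-0.648·68.68)²) = √(3983.93747 + 1980.66298) = 77.231 km
N9: √((0.408·111.32)² + (-0.297·68.68)²) = √(2062.84559 + 416.07677) = 49.789 km
N10: √((-0.166·111.32)² + (0.012·68.68)²) = √(341.47788 + 0.67924) = 18.497 km
N11: √((0.158·111.32)² + (-0.533·68.68)²) = √(309.35744 + 1340.03145) = 40.613 km
N12: √((-0.250·111.32)² + (-0.009·68.68)²) = √(774.50890 + 0.38207) = 27.837 km
N13: √((0.376·111.32)² + (-0.471·68.68)²) = √(1751.95152 + 1046.41122) = 52.900 km
N14: √((0.596·111.32)² + (-0.490·68.68)²) = √(4401.88725 + 1132.53787) = 74.394 km
N15: √((-0.219·111.32)² + (-0.227·68.68)²) = √(594.33954 + 243.05932) = 28.938 km
Sorted: N10 (18.497 km) < N6 (25.211 km) < N12 (27.837 km) < N15 (28.938 km) < …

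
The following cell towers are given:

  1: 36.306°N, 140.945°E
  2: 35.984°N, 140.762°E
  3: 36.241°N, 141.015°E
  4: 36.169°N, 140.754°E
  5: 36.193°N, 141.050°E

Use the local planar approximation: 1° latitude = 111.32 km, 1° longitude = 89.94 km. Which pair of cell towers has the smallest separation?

Pairwise distances:
3–5: √((-0.048·111.32)² + (0.035·89.94)²) = √(28.55150 + 9.90927) = 6.202 km
1–3: √((-0.065·111.32)² + (0.070·89.94)²) = √(52.35680 + 39.63710) = 9.591 km
1–5: √((-0.113·111.32)² + (0.105·89.94)²) = √(158.23527 + 89.18347) = 15.730 km
2–4: √((0.185·111.32)² + (-0.008·89.94)²) = √(424.12107 + 0.51771) = 20.607 km
1–4: √((-0.137·111.32)² + (-0.191·89.94)²) = √(232.58812 + 295.10224) = 22.972 km
3–4: √((-0.072·111.32)² + (-0.261·89.94)²) = √(64.24087 + 551.04464) = 24.805 km
4–5: √((0.024·111.32)² + (0.296·89.94)²) = √(7.13787 + 708.74366) = 26.756 km
2–5: √((0.209·111.32)² + (0.288·89.94)²) = √(541.30117 + 670.95090) = 34.817 km
2–3: √((0.257·111.32)² + (0.253·89.94)²) = √(818.48861 + 517.78183) = 36.555 km
1–2: √((-0.322·111.32)² + (-0.183·89.94)²) = √(1284.86689 + 270.89934) = 39.443 km
Closest pair: 3–5 at 6.202 km.

3 and 5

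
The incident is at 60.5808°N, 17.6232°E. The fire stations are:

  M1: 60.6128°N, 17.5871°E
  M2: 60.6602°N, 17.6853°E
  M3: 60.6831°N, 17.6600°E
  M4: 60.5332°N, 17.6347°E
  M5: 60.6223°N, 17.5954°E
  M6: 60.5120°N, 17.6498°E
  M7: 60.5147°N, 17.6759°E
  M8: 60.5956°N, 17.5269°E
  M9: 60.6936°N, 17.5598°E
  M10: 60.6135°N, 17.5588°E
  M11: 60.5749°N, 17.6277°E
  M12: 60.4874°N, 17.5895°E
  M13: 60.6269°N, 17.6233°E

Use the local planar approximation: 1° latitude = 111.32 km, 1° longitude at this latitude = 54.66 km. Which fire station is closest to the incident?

Distances from 60.5808°N, 17.6232°E:
M1: 4.0722 km
M2: 9.4682 km
M3: 11.5643 km
M4: 5.3360 km
M5: 4.8633 km
M6: 7.7956 km
M7: 7.9020 km
M8: 5.5156 km
M9: 13.0263 km
M10: 5.0638 km
M11: 0.7013 km
M12: 10.5592 km
M13: 5.1319 km
Minimum: M11 at 0.7013 km.

M11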